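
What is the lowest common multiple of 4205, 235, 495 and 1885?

254356245

lcm(4205, 235) = 4205·235/gcd = 988175/5 = 197635
lcm(197635, 495) = 197635·495/gcd = 97829325/5 = 19565865
lcm(19565865, 1885) = 19565865·1885/gcd = 36881655525/145 = 254356245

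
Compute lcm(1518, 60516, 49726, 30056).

1518 = 2 · 3 · 11 · 23; 60516 = 2² · 3² · 41²; 49726 = 2 · 23² · 47; 30056 = 2³ · 13 · 17²
lcm takes max exponent of each prime: 2³ · 3² · 11 · 13 · 17² · 23² · 41² · 47 = 124361977743432

124361977743432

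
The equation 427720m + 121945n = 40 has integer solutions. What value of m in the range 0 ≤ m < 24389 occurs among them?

gcd(427720, 121945) = 5 (Euclid: 427720 = 3·121945 + 61885; 121945 = 1·61885 + 60060; 61885 = 1·60060 + 1825; 60060 = 32·1825 + 1660; 1825 = 1·1660 + 165; 1660 = 10·165 + 10; 165 = 16·10 + 5; 10 = 2·5 + 0), and 5 | 40.
Extended Euclid: 427720·(11827) + 121945·(-41483) = 5. Scale by 8: m₀ = 94616.
General solution m = m₀ + 24389t; reducing mod 24389 gives m = 21449 (and n = -75232).

21449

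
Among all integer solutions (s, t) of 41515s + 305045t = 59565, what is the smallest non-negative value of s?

119

Euclid: 305045 = 7·41515 + 14440; 41515 = 2·14440 + 12635; 14440 = 1·12635 + 1805; 12635 = 7·1805 + 0 → gcd = 1805; 59565 = 1805·33.
Back-substitution yields 41515·(-22) + 305045·(3) = 1805, so one solution is s = -22·33 = -726, t = 3·33 = 99.
Solutions in s differ by 305045/1805 = 169; the one in [0, 169) is -726 mod 169 = 119.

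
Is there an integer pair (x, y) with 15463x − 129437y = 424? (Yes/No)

No

gcd(15463, 129437): 129437 = 8·15463 + 5733; 15463 = 2·5733 + 3997; 5733 = 1·3997 + 1736; 3997 = 2·1736 + 525; 1736 = 3·525 + 161; 525 = 3·161 + 42; 161 = 3·42 + 35; 42 = 1·35 + 7; 35 = 5·7 + 0 → 7
7 does not divide 424, so a solution does not exist.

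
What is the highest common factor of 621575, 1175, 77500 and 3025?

gcd(621575, 1175): 621575 = 529·1175 + 0 → 1175
gcd(1175, 77500): 77500 = 65·1175 + 1125; 1175 = 1·1125 + 50; 1125 = 22·50 + 25; 50 = 2·25 + 0 → 25
gcd(25, 3025): 3025 = 121·25 + 0 → 25

25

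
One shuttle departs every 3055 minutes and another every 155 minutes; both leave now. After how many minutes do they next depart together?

3055 = 5 · 13 · 47; 155 = 5 · 31
max exponents: 5 · 13 · 31 · 47 = 94705

94705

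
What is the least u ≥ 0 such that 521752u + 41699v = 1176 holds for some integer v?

Euclid: 521752 = 12·41699 + 21364; 41699 = 1·21364 + 20335; 21364 = 1·20335 + 1029; 20335 = 19·1029 + 784; 1029 = 1·784 + 245; 784 = 3·245 + 49; 245 = 5·49 + 0 → gcd = 49; 1176 = 49·24.
Back-substitution yields 521752·(-162) + 41699·(2027) = 49, so one solution is u = -162·24 = -3888, v = 2027·24 = 48648.
Solutions in u differ by 41699/49 = 851; the one in [0, 851) is -3888 mod 851 = 367.

367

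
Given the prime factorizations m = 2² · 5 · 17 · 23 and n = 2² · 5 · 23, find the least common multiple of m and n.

max exponent per prime: 2² · 5 · 17 · 23 = 7820

7820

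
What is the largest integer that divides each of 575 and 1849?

1

Euclid: 1849 = 3·575 + 124; 575 = 4·124 + 79; 124 = 1·79 + 45; 79 = 1·45 + 34; 45 = 1·34 + 11; 34 = 3·11 + 1; 11 = 11·1 + 0. Last nonzero remainder: 1.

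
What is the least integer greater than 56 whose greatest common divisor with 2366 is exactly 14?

gcd(a, 2366) = 14 forces 14 | a; write a = 14s. Then gcd(14s, 14·169) = 14·gcd(s, 169), so need gcd(s, 169) = 1.
14s > 56 gives s ≥ 5. The least s ≥ 5 coprime to 169 is 5, so a = 14·5 = 70.

70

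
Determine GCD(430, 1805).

430 = 2 · 5 · 43
1805 = 5 · 19²
Common: 5 = 5

5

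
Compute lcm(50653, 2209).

gcd first: 50653 = 22·2209 + 2055; 2209 = 1·2055 + 154; 2055 = 13·154 + 53; 154 = 2·53 + 48; 53 = 1·48 + 5; 48 = 9·5 + 3; 5 = 1·3 + 2; 3 = 1·2 + 1; 2 = 2·1 + 0 → gcd = 1
lcm = 50653·2209/gcd = 111892477/1 = 111892477

111892477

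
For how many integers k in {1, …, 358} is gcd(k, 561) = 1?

561 = 3·11·17. Inclusion–exclusion on these primes:
358 − ⌊358/3⌋ − ⌊358/11⌋ − ⌊358/17⌋ + ⌊358/33⌋ + ⌊358/51⌋ + ⌊358/187⌋ − ⌊358/561⌋ = 204

204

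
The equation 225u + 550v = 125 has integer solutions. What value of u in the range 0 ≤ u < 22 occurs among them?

Reduce mod 550: 225u ≡ 125 (mod 550). With g = gcd(225, 550) = 25 dividing 125, divide through: 9u ≡ 5 (mod 22).
Since gcd(9, 22) = 1, u ≡ 5·(9)⁻¹ ≡ 3 (mod 22). Smallest non-negative: 3.

3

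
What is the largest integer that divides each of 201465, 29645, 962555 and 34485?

605

gcd(201465, 29645): 201465 = 6·29645 + 23595; 29645 = 1·23595 + 6050; 23595 = 3·6050 + 5445; 6050 = 1·5445 + 605; 5445 = 9·605 + 0 → 605
gcd(605, 962555): 962555 = 1591·605 + 0 → 605
gcd(605, 34485): 34485 = 57·605 + 0 → 605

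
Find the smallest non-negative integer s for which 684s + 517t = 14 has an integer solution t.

Reduce mod 517: 684s ≡ 14 (mod 517). With g = gcd(684, 517) = 1 dividing 14, divide through: 684s ≡ 14 (mod 517).
Since gcd(684, 517) = 1, s ≡ 14·(684)⁻¹ ≡ 62 (mod 517). Smallest non-negative: 62.

62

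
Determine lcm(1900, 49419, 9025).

1900 = 2² · 5² · 19; 49419 = 3² · 17² · 19; 9025 = 5² · 19²
lcm takes max exponent of each prime: 2² · 3² · 5² · 17² · 19² = 93896100

93896100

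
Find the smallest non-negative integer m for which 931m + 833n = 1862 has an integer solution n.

gcd(931, 833) = 49 (Euclid: 931 = 1·833 + 98; 833 = 8·98 + 49; 98 = 2·49 + 0), and 49 | 1862.
Extended Euclid: 931·(-8) + 833·(9) = 49. Scale by 38: m₀ = -304.
General solution m = m₀ + 17t; reducing mod 17 gives m = 2 (and n = 0).

2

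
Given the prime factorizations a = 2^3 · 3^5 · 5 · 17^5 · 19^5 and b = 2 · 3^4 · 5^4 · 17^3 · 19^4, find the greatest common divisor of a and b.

518616329130

min exponent per shared prime: 2 · 3^4 · 5 · 17^3 · 19^4 = 518616329130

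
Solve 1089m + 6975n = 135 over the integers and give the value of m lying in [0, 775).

615

Reduce mod 6975: 1089m ≡ 135 (mod 6975). With g = gcd(1089, 6975) = 9 dividing 135, divide through: 121m ≡ 15 (mod 775).
Since gcd(121, 775) = 1, m ≡ 15·(121)⁻¹ ≡ 615 (mod 775). Smallest non-negative: 615.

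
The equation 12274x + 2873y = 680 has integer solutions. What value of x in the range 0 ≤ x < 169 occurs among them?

67

Reduce mod 2873: 12274x ≡ 680 (mod 2873). With g = gcd(12274, 2873) = 17 dividing 680, divide through: 722x ≡ 40 (mod 169).
Since gcd(722, 169) = 1, x ≡ 40·(722)⁻¹ ≡ 67 (mod 169). Smallest non-negative: 67.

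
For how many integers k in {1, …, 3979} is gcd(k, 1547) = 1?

Prime factors of 1547: 7, 13, 17. Count integers ≤ 3979 divisible by none of them.
By inclusion–exclusion: 3979 − ⌊3979/7⌋ − ⌊3979/13⌋ − ⌊3979/17⌋ + ⌊3979/91⌋ + ⌊3979/119⌋ + ⌊3979/221⌋ − ⌊3979/1547⌋ = 2963.

2963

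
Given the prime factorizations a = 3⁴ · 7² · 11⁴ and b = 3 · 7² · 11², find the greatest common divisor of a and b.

17787

min exponent per shared prime: 3 · 7² · 11² = 17787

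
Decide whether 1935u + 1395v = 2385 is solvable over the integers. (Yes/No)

Yes

gcd(1935, 1395): 1935 = 1·1395 + 540; 1395 = 2·540 + 315; 540 = 1·315 + 225; 315 = 1·225 + 90; 225 = 2·90 + 45; 90 = 2·45 + 0 → 45
45 divides 2385, so a solution exists.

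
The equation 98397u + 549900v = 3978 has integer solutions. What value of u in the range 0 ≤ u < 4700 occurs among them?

2174

Reduce mod 549900: 98397u ≡ 3978 (mod 549900). With g = gcd(98397, 549900) = 117 dividing 3978, divide through: 841u ≡ 34 (mod 4700).
Since gcd(841, 4700) = 1, u ≡ 34·(841)⁻¹ ≡ 2174 (mod 4700). Smallest non-negative: 2174.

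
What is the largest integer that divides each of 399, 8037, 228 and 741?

57

gcd(399, 8037): 8037 = 20·399 + 57; 399 = 7·57 + 0 → 57
gcd(57, 228): 228 = 4·57 + 0 → 57
gcd(57, 741): 741 = 13·57 + 0 → 57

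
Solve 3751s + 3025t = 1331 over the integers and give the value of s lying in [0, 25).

6

Euclid: 3751 = 1·3025 + 726; 3025 = 4·726 + 121; 726 = 6·121 + 0 → gcd = 121; 1331 = 121·11.
Back-substitution yields 3751·(-4) + 3025·(5) = 121, so one solution is s = -4·11 = -44, t = 5·11 = 55.
Solutions in s differ by 3025/121 = 25; the one in [0, 25) is -44 mod 25 = 6.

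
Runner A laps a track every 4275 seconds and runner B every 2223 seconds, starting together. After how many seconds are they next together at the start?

55575

gcd first: 4275 = 1·2223 + 2052; 2223 = 1·2052 + 171; 2052 = 12·171 + 0 → gcd = 171
lcm = 4275·2223/gcd = 9503325/171 = 55575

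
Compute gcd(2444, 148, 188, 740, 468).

gcd(2444, 148): 2444 = 16·148 + 76; 148 = 1·76 + 72; 76 = 1·72 + 4; 72 = 18·4 + 0 → 4
gcd(4, 188): 188 = 47·4 + 0 → 4
gcd(4, 740): 740 = 185·4 + 0 → 4
gcd(4, 468): 468 = 117·4 + 0 → 4

4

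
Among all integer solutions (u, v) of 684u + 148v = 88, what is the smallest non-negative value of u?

9

Euclid: 684 = 4·148 + 92; 148 = 1·92 + 56; 92 = 1·56 + 36; 56 = 1·36 + 20; 36 = 1·20 + 16; 20 = 1·16 + 4; 16 = 4·4 + 0 → gcd = 4; 88 = 4·22.
Back-substitution yields 684·(-8) + 148·(37) = 4, so one solution is u = -8·22 = -176, v = 37·22 = 814.
Solutions in u differ by 148/4 = 37; the one in [0, 37) is -176 mod 37 = 9.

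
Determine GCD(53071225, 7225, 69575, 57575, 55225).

53071225 = 5² · 31² · 47²; 7225 = 5² · 17²; 69575 = 5² · 11² · 23; 57575 = 5² · 7² · 47; 55225 = 5² · 47²
gcd takes min exponent of each prime: 5² = 25

25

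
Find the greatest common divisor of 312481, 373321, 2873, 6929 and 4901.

gcd(312481, 373321): 373321 = 1·312481 + 60840; 312481 = 5·60840 + 8281; 60840 = 7·8281 + 2873; 8281 = 2·2873 + 2535; 2873 = 1·2535 + 338; 2535 = 7·338 + 169; 338 = 2·169 + 0 → 169
gcd(169, 2873): 2873 = 17·169 + 0 → 169
gcd(169, 6929): 6929 = 41·169 + 0 → 169
gcd(169, 4901): 4901 = 29·169 + 0 → 169

169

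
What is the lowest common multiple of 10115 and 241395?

10115 = 5 · 7 · 17²; 241395 = 3 · 5 · 7 · 11² · 19
max exponents: 3 · 5 · 7 · 11² · 17² · 19 = 69763155

69763155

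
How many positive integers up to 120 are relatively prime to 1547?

89

Prime factors of 1547: 7, 13, 17. Count integers ≤ 120 divisible by none of them.
By inclusion–exclusion: 120 − ⌊120/7⌋ − ⌊120/13⌋ − ⌊120/17⌋ + ⌊120/91⌋ + ⌊120/119⌋ + ⌊120/221⌋ − ⌊120/1547⌋ = 89.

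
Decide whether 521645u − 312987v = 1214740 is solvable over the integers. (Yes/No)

No

gcd(521645, 312987): 521645 = 1·312987 + 208658; 312987 = 1·208658 + 104329; 208658 = 2·104329 + 0 → 104329
104329 does not divide 1214740, so a solution does not exist.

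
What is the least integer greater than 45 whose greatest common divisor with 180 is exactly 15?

75

gcd(t, 180) = 15 forces 15 | t; write t = 15s. Then gcd(15s, 15·12) = 15·gcd(s, 12), so need gcd(s, 12) = 1.
15s > 45 gives s ≥ 4. The least s ≥ 4 coprime to 12 is 5, so t = 15·5 = 75.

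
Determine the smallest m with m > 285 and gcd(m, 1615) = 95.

Multiples of 95 above 285: 95·4, 95·5, … . Need the cofactor coprime to 1615/95 = 17.
Checking s = 4, 5, … the first with gcd(s, 17) = 1 is s = 4, giving 380.

380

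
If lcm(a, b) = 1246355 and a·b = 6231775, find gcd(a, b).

gcd·lcm = product, so gcd = 6231775/1246355 = 5.

5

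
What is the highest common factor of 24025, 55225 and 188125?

25

24025 = 5² · 31²; 55225 = 5² · 47²; 188125 = 5⁴ · 7 · 43
gcd takes min exponent of each prime: 5² = 25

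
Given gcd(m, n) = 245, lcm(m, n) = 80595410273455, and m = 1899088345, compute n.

Using mn = gcd(m,n)·lcm(m,n) = 245·80595410273455 = 19745875516996475, we get n = 19745875516996475/1899088345 = 10397555.

10397555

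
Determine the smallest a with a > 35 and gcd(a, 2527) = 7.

gcd(a, 2527) = 7 forces 7 | a; write a = 7s. Then gcd(7s, 7·361) = 7·gcd(s, 361), so need gcd(s, 361) = 1.
7s > 35 gives s ≥ 6. The least s ≥ 6 coprime to 361 is 6, so a = 7·6 = 42.

42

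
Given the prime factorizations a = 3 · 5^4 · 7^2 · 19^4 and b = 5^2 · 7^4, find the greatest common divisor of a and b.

min exponent per shared prime: 5^2 · 7^2 = 1225

1225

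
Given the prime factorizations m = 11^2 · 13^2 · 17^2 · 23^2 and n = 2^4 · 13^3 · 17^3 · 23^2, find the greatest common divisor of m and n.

min exponent per shared prime: 13^2 · 17^2 · 23^2 = 25836889

25836889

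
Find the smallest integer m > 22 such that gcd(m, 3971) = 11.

33

gcd(m, 3971) = 11 forces 11 | m; write m = 11s. Then gcd(11s, 11·361) = 11·gcd(s, 361), so need gcd(s, 361) = 1.
11s > 22 gives s ≥ 3. The least s ≥ 3 coprime to 361 is 3, so m = 11·3 = 33.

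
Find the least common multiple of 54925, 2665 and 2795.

54925 = 5² · 13³; 2665 = 5 · 13 · 41; 2795 = 5 · 13 · 43
lcm takes max exponent of each prime: 5² · 13³ · 41 · 43 = 96832775

96832775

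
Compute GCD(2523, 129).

3

2523 = 3 · 29²
129 = 3 · 43
Common: 3 = 3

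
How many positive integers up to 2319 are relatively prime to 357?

357 = 3·7·17. Inclusion–exclusion on these primes:
2319 − ⌊2319/3⌋ − ⌊2319/7⌋ − ⌊2319/17⌋ + ⌊2319/21⌋ + ⌊2319/51⌋ + ⌊2319/119⌋ − ⌊2319/357⌋ = 1247

1247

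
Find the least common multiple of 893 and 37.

33041

gcd first: 893 = 24·37 + 5; 37 = 7·5 + 2; 5 = 2·2 + 1; 2 = 2·1 + 0 → gcd = 1
lcm = 893·37/gcd = 33041/1 = 33041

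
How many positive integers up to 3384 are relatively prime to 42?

Prime factors of 42: 2, 3, 7. Count integers ≤ 3384 divisible by none of them.
By inclusion–exclusion: 3384 − ⌊3384/2⌋ − ⌊3384/3⌋ − ⌊3384/7⌋ + ⌊3384/6⌋ + ⌊3384/14⌋ + ⌊3384/21⌋ − ⌊3384/42⌋ = 967.

967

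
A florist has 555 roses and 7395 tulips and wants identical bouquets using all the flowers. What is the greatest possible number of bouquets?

555 = 3 · 5 · 37
7395 = 3 · 5 · 17 · 29
Common: 3 · 5 = 15

15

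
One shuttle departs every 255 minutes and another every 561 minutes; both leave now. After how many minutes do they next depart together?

gcd first: 561 = 2·255 + 51; 255 = 5·51 + 0 → gcd = 51
lcm = 255·561/gcd = 143055/51 = 2805

2805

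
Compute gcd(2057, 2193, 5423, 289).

gcd(2057, 2193): 2193 = 1·2057 + 136; 2057 = 15·136 + 17; 136 = 8·17 + 0 → 17
gcd(17, 5423): 5423 = 319·17 + 0 → 17
gcd(17, 289): 289 = 17·17 + 0 → 17

17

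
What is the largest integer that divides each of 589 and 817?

19

Euclid: 817 = 1·589 + 228; 589 = 2·228 + 133; 228 = 1·133 + 95; 133 = 1·95 + 38; 95 = 2·38 + 19; 38 = 2·19 + 0. Last nonzero remainder: 19.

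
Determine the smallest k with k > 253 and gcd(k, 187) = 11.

264

187 = 11·17. Any k with gcd(k, 187) = 11 is a multiple of 11, say 11s, with s coprime to 17.
Need s > 253/11, so s ≥ 24. First s ≥ 24 with gcd(s, 17) = 1 is s = 24. Thus k = 11·24 = 264.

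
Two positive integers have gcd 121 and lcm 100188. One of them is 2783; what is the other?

4356

u·v = gcd·lcm = 121·100188 = 12122748, so v = 12122748/2783 = 4356.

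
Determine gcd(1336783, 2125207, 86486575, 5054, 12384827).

2527

1336783 = 7 · 19² · 23²; 2125207 = 7 · 19² · 29²; 86486575 = 5² · 7 · 19² · 37²; 5054 = 2 · 7 · 19²; 12384827 = 7 · 13² · 19² · 29
gcd takes min exponent of each prime: 7 · 19² = 2527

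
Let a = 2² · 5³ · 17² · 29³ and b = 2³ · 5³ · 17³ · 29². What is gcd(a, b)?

min exponent per shared prime: 2² · 5³ · 17² · 29² = 121524500

121524500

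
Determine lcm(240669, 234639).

240669 = 3² · 11² · 13 · 17; 234639 = 3² · 29² · 31
max exponents: 3² · 11² · 13 · 17 · 29² · 31 = 6274481499

6274481499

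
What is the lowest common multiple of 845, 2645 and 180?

845 = 5 · 13²; 2645 = 5 · 23²; 180 = 2² · 3² · 5
lcm takes max exponent of each prime: 2² · 3² · 5 · 13² · 23² = 16092180

16092180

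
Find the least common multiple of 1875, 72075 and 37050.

890126250

lcm(1875, 72075) = 1875·72075/gcd = 135140625/75 = 1801875
lcm(1801875, 37050) = 1801875·37050/gcd = 66759468750/75 = 890126250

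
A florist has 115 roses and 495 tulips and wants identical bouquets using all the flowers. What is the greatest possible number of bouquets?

5

115 = 5 · 23
495 = 3² · 5 · 11
Common: 5 = 5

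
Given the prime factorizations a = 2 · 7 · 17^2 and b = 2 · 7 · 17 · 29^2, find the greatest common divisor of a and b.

min exponent per shared prime: 2 · 7 · 17 = 238

238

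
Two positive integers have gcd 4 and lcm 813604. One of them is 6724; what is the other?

Using mn = gcd(m,n)·lcm(m,n) = 4·813604 = 3254416, we get n = 3254416/6724 = 484.

484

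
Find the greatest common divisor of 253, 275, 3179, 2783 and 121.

gcd(253, 275): 275 = 1·253 + 22; 253 = 11·22 + 11; 22 = 2·11 + 0 → 11
gcd(11, 3179): 3179 = 289·11 + 0 → 11
gcd(11, 2783): 2783 = 253·11 + 0 → 11
gcd(11, 121): 121 = 11·11 + 0 → 11

11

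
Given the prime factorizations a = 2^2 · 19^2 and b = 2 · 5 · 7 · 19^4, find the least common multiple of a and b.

max exponent per prime: 2^2 · 5 · 7 · 19^4 = 18244940

18244940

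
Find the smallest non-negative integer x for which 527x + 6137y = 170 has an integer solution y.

gcd(527, 6137) = 17 (Euclid: 6137 = 11·527 + 340; 527 = 1·340 + 187; 340 = 1·187 + 153; 187 = 1·153 + 34; 153 = 4·34 + 17; 34 = 2·17 + 0), and 17 | 170.
Extended Euclid: 527·(-163) + 6137·(14) = 17. Scale by 10: x₀ = -1630.
General solution x = x₀ + 361t; reducing mod 361 gives x = 175 (and y = -15).

175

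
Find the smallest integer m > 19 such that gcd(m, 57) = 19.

Multiples of 19 above 19: 19·2, 19·3, … . Need the cofactor coprime to 57/19 = 3.
Checking s = 2, 3, … the first with gcd(s, 3) = 1 is s = 2, giving 38.

38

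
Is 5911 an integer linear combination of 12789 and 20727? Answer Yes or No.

By Bézout, 12789x − 20727y = 5911 has integer solutions iff gcd(12789, 20727) | 5911.
Euclid: 20727 = 1·12789 + 7938; 12789 = 1·7938 + 4851; 7938 = 1·4851 + 3087; 4851 = 1·3087 + 1764; 3087 = 1·1764 + 1323; 1764 = 1·1323 + 441; 1323 = 3·441 + 0. gcd = 441; 5911 mod 441 = 178. No.

No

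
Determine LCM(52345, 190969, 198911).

52345 = 5 · 19² · 29; 190969 = 19² · 23²; 198911 = 19³ · 29
lcm takes max exponent of each prime: 5 · 19³ · 23² · 29 = 526119595

526119595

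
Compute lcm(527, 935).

gcd first: 935 = 1·527 + 408; 527 = 1·408 + 119; 408 = 3·119 + 51; 119 = 2·51 + 17; 51 = 3·17 + 0 → gcd = 17
lcm = 527·935/gcd = 492745/17 = 28985

28985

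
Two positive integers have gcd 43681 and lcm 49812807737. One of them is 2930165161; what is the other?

p·q = gcd·lcm = 43681·49812807737 = 2175873254759897, so q = 2175873254759897/2930165161 = 742577.

742577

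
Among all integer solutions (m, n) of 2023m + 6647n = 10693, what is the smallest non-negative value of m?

Euclid: 6647 = 3·2023 + 578; 2023 = 3·578 + 289; 578 = 2·289 + 0 → gcd = 289; 10693 = 289·37.
Back-substitution yields 2023·(10) + 6647·(-3) = 289, so one solution is m = 10·37 = 370, n = -3·37 = -111.
Solutions in m differ by 6647/289 = 23; the one in [0, 23) is 370 mod 23 = 2.

2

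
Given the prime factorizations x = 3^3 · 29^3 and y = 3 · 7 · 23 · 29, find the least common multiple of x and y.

max exponent per prime: 3^3 · 7 · 23 · 29^3 = 106018983

106018983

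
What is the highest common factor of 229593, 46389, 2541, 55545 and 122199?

229593 = 3 · 7 · 13 · 29²; 46389 = 3 · 7 · 47²; 2541 = 3 · 7 · 11²; 55545 = 3 · 5 · 7 · 23²; 122199 = 3 · 7 · 11 · 23²
gcd takes min exponent of each prime: 3 · 7 = 21

21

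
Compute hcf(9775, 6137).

9775 = 5² · 17 · 23
6137 = 17 · 19²
Common: 17 = 17

17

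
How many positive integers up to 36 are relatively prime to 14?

15

Prime factors of 14: 2, 7. Count integers ≤ 36 divisible by none of them.
By inclusion–exclusion: 36 − ⌊36/2⌋ − ⌊36/7⌋ + ⌊36/14⌋ = 15.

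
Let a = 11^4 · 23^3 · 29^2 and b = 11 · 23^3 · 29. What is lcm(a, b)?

149813256527

max exponent per prime: 11^4 · 23^3 · 29^2 = 149813256527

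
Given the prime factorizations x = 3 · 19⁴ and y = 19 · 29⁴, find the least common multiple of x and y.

max exponent per prime: 3 · 19⁴ · 29⁴ = 276520701603

276520701603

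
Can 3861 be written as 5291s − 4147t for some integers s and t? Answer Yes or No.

gcd(5291, 4147): 5291 = 1·4147 + 1144; 4147 = 3·1144 + 715; 1144 = 1·715 + 429; 715 = 1·429 + 286; 429 = 1·286 + 143; 286 = 2·143 + 0 → 143
143 divides 3861, so a solution exists.

Yes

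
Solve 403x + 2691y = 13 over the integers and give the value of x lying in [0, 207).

187

Euclid: 2691 = 6·403 + 273; 403 = 1·273 + 130; 273 = 2·130 + 13; 130 = 10·13 + 0 → gcd = 13; 13 = 13·1.
Back-substitution yields 403·(-20) + 2691·(3) = 13, so one solution is x = -20·1 = -20, y = 3·1 = 3.
Solutions in x differ by 2691/13 = 207; the one in [0, 207) is -20 mod 207 = 187.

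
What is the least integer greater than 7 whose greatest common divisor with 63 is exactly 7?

14

gcd(a, 63) = 7 forces 7 | a; write a = 7s. Then gcd(7s, 7·9) = 7·gcd(s, 9), so need gcd(s, 9) = 1.
7s > 7 gives s ≥ 2. The least s ≥ 2 coprime to 9 is 2, so a = 7·2 = 14.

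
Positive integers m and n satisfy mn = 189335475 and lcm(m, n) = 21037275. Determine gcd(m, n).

gcd·lcm = product, so gcd = 189335475/21037275 = 9.

9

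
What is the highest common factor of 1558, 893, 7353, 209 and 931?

1558 = 2 · 19 · 41; 893 = 19 · 47; 7353 = 3² · 19 · 43; 209 = 11 · 19; 931 = 7² · 19
gcd takes min exponent of each prime: 19 = 19

19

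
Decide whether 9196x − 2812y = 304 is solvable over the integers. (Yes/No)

By Bézout, 9196x − 2812y = 304 has integer solutions iff gcd(9196, 2812) | 304.
Euclid: 9196 = 3·2812 + 760; 2812 = 3·760 + 532; 760 = 1·532 + 228; 532 = 2·228 + 76; 228 = 3·76 + 0. gcd = 76; 304 mod 76 = 0. Yes.

Yes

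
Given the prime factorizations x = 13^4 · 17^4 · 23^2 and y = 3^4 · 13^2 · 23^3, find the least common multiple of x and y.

2350918760394087

max exponent per prime: 3^4 · 13^4 · 17^4 · 23^3 = 2350918760394087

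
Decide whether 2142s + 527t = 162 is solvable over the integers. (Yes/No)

gcd(2142, 527): 2142 = 4·527 + 34; 527 = 15·34 + 17; 34 = 2·17 + 0 → 17
17 does not divide 162, so a solution does not exist.

No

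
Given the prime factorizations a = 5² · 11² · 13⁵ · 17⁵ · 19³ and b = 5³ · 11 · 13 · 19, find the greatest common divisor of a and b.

min exponent per shared prime: 5² · 11 · 13 · 19 = 67925

67925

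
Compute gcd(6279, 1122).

Euclid: 6279 = 5·1122 + 669; 1122 = 1·669 + 453; 669 = 1·453 + 216; 453 = 2·216 + 21; 216 = 10·21 + 6; 21 = 3·6 + 3; 6 = 2·3 + 0. Last nonzero remainder: 3.

3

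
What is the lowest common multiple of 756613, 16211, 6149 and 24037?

756613 = 11² · 13² · 37; 16211 = 13 · 29 · 43; 6149 = 11 · 13 · 43; 24037 = 13 · 43²
lcm takes max exponent of each prime: 11² · 13² · 29 · 37 · 43² = 40570345673

40570345673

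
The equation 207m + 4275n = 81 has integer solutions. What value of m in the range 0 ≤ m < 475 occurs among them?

Euclid: 4275 = 20·207 + 135; 207 = 1·135 + 72; 135 = 1·72 + 63; 72 = 1·63 + 9; 63 = 7·9 + 0 → gcd = 9; 81 = 9·9.
Back-substitution yields 207·(62) + 4275·(-3) = 9, so one solution is m = 62·9 = 558, n = -3·9 = -27.
Solutions in m differ by 4275/9 = 475; the one in [0, 475) is 558 mod 475 = 83.

83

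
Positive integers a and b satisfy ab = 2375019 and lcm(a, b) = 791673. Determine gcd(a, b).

3

gcd·lcm = product, so gcd = 2375019/791673 = 3.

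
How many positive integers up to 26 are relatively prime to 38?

12

38 = 2·19. Inclusion–exclusion on these primes:
26 − ⌊26/2⌋ − ⌊26/19⌋ + ⌊26/38⌋ = 12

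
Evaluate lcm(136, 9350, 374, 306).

336600

136 = 2³ · 17; 9350 = 2 · 5² · 11 · 17; 374 = 2 · 11 · 17; 306 = 2 · 3² · 17
lcm takes max exponent of each prime: 2³ · 3² · 5² · 11 · 17 = 336600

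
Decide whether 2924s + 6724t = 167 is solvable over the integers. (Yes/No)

By Bézout, 2924s + 6724t = 167 has integer solutions iff gcd(2924, 6724) | 167.
Euclid: 6724 = 2·2924 + 876; 2924 = 3·876 + 296; 876 = 2·296 + 284; 296 = 1·284 + 12; 284 = 23·12 + 8; 12 = 1·8 + 4; 8 = 2·4 + 0. gcd = 4; 167 mod 4 = 3. No.

No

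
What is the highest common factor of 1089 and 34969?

121

1089 = 3² · 11²
34969 = 11² · 17²
Common: 11² = 121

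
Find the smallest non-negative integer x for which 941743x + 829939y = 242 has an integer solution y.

6666

gcd(941743, 829939) = 121 (Euclid: 941743 = 1·829939 + 111804; 829939 = 7·111804 + 47311; 111804 = 2·47311 + 17182; 47311 = 2·17182 + 12947; 17182 = 1·12947 + 4235; 12947 = 3·4235 + 242; 4235 = 17·242 + 121; 242 = 2·121 + 0), and 121 | 242.
Extended Euclid: 941743·(3333) + 829939·(-3782) = 121. Scale by 2: x₀ = 6666.
General solution x = x₀ + 6859t; reducing mod 6859 gives x = 6666 (and y = -7564).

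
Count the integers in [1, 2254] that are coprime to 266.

Prime factors of 266: 2, 7, 19. Count integers ≤ 2254 divisible by none of them.
By inclusion–exclusion: 2254 − ⌊2254/2⌋ − ⌊2254/7⌋ − ⌊2254/19⌋ + ⌊2254/14⌋ + ⌊2254/38⌋ + ⌊2254/133⌋ − ⌊2254/266⌋ = 915.

915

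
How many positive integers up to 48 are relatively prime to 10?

19

Prime factors of 10: 2, 5. Count integers ≤ 48 divisible by none of them.
By inclusion–exclusion: 48 − ⌊48/2⌋ − ⌊48/5⌋ + ⌊48/10⌋ = 19.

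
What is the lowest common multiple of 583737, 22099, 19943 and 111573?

61101503001

583737 = 3 · 7² · 11 · 19²; 22099 = 7² · 11 · 41; 19943 = 7² · 11 · 37; 111573 = 3² · 7² · 11 · 23
lcm takes max exponent of each prime: 3² · 7² · 11 · 19² · 23 · 37 · 41 = 61101503001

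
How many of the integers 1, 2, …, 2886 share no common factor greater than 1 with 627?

1657

Prime factors of 627: 3, 11, 19. Count integers ≤ 2886 divisible by none of them.
By inclusion–exclusion: 2886 − ⌊2886/3⌋ − ⌊2886/11⌋ − ⌊2886/19⌋ + ⌊2886/33⌋ + ⌊2886/57⌋ + ⌊2886/209⌋ − ⌊2886/627⌋ = 1657.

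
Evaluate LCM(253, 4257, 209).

1860309

lcm(253, 4257) = 253·4257/gcd = 1077021/11 = 97911
lcm(97911, 209) = 97911·209/gcd = 20463399/11 = 1860309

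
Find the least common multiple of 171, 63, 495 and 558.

4081770

171 = 3² · 19; 63 = 3² · 7; 495 = 3² · 5 · 11; 558 = 2 · 3² · 31
lcm takes max exponent of each prime: 2 · 3² · 5 · 7 · 11 · 19 · 31 = 4081770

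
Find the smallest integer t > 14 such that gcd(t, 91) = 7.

21

91 = 7·13. Any t with gcd(t, 91) = 7 is a multiple of 7, say 7s, with s coprime to 13.
Need s > 14/7, so s ≥ 3. First s ≥ 3 with gcd(s, 13) = 1 is s = 3. Thus t = 7·3 = 21.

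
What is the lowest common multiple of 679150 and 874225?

gcd first: 874225 = 1·679150 + 195075; 679150 = 3·195075 + 93925; 195075 = 2·93925 + 7225; 93925 = 13·7225 + 0 → gcd = 7225
lcm = 679150·874225/gcd = 593729908750/7225 = 82177150

82177150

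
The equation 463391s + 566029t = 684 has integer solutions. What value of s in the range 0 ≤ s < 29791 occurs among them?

Euclid: 566029 = 1·463391 + 102638; 463391 = 4·102638 + 52839; 102638 = 1·52839 + 49799; 52839 = 1·49799 + 3040; 49799 = 16·3040 + 1159; 3040 = 2·1159 + 722; 1159 = 1·722 + 437; 722 = 1·437 + 285; 437 = 1·285 + 152; 285 = 1·152 + 133; 152 = 1·133 + 19; 133 = 7·19 + 0 → gcd = 19; 684 = 19·36.
Back-substitution yields 463391·(-3910) + 566029·(3201) = 19, so one solution is s = -3910·36 = -140760, t = 3201·36 = 115236.
Solutions in s differ by 566029/19 = 29791; the one in [0, 29791) is -140760 mod 29791 = 8195.

8195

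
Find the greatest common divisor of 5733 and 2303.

5733 = 3² · 7² · 13
2303 = 7² · 47
Common: 7² = 49

49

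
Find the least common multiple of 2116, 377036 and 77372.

lcm(2116, 377036) = 2116·377036/gcd = 797808176/4 = 199452044
lcm(199452044, 77372) = 199452044·77372/gcd = 15432003548368/92 = 167739169004

167739169004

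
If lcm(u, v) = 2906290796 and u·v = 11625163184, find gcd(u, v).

From gcd × lcm = uv: gcd = 11625163184 / 2906290796 = 4.

4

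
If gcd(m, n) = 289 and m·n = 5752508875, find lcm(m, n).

19904875

gcd·lcm = product, so lcm = 5752508875/289 = 19904875.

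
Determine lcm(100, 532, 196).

93100

100 = 2² · 5²; 532 = 2² · 7 · 19; 196 = 2² · 7²
lcm takes max exponent of each prime: 2² · 5² · 7² · 19 = 93100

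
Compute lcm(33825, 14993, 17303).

72520766175

lcm(33825, 14993) = 33825·14993/gcd = 507138225/11 = 46103475
lcm(46103475, 17303) = 46103475·17303/gcd = 797728427925/11 = 72520766175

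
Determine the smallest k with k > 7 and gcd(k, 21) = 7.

14

Multiples of 7 above 7: 7·2, 7·3, … . Need the cofactor coprime to 21/7 = 3.
Checking s = 2, 3, … the first with gcd(s, 3) = 1 is s = 2, giving 14.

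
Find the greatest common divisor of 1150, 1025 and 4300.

gcd(1150, 1025): 1150 = 1·1025 + 125; 1025 = 8·125 + 25; 125 = 5·25 + 0 → 25
gcd(25, 4300): 4300 = 172·25 + 0 → 25

25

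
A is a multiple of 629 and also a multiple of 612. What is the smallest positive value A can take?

22644

629 = 17 · 37; 612 = 2² · 3² · 17
max exponents: 2² · 3² · 17 · 37 = 22644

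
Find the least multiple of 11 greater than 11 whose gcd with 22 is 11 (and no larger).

22 = 11·2. Any t with gcd(t, 22) = 11 is a multiple of 11, say 11s, with s coprime to 2.
Need s > 11/11, so s ≥ 2. First s ≥ 2 with gcd(s, 2) = 1 is s = 3. Thus t = 11·3 = 33.

33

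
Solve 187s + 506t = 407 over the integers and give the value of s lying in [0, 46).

Euclid: 506 = 2·187 + 132; 187 = 1·132 + 55; 132 = 2·55 + 22; 55 = 2·22 + 11; 22 = 2·11 + 0 → gcd = 11; 407 = 11·37.
Back-substitution yields 187·(19) + 506·(-7) = 11, so one solution is s = 19·37 = 703, t = -7·37 = -259.
Solutions in s differ by 506/11 = 46; the one in [0, 46) is 703 mod 46 = 13.

13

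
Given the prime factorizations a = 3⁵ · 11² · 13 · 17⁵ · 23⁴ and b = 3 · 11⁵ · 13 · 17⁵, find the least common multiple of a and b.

max exponent per prime: 3⁵ · 11⁵ · 13 · 17⁵ · 23⁴ = 202147792293904218333

202147792293904218333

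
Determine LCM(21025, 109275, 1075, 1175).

lcm(21025, 109275) = 21025·109275/gcd = 2297506875/25 = 91900275
lcm(91900275, 1075) = 91900275·1075/gcd = 98792795625/25 = 3951711825
lcm(3951711825, 1175) = 3951711825·1175/gcd = 4643261394375/1175 = 3951711825

3951711825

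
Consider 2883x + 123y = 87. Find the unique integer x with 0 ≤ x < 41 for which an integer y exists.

13

gcd(2883, 123) = 3 (Euclid: 2883 = 23·123 + 54; 123 = 2·54 + 15; 54 = 3·15 + 9; 15 = 1·9 + 6; 9 = 1·6 + 3; 6 = 2·3 + 0), and 3 | 87.
Extended Euclid: 2883·(16) + 123·(-375) = 3. Scale by 29: x₀ = 464.
General solution x = x₀ + 41t; reducing mod 41 gives x = 13 (and y = -304).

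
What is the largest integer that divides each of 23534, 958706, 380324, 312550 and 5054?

14

23534 = 2 · 7 · 41²; 958706 = 2 · 7 · 31 · 47²; 380324 = 2² · 7 · 17² · 47; 312550 = 2 · 5² · 7 · 19 · 47; 5054 = 2 · 7 · 19²
gcd takes min exponent of each prime: 2 · 7 = 14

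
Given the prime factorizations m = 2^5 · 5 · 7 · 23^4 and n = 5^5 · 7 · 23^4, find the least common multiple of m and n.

max exponent per prime: 2^5 · 5^5 · 7 · 23^4 = 195888700000

195888700000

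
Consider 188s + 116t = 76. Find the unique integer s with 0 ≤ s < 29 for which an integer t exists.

gcd(188, 116) = 4 (Euclid: 188 = 1·116 + 72; 116 = 1·72 + 44; 72 = 1·44 + 28; 44 = 1·28 + 16; 28 = 1·16 + 12; 16 = 1·12 + 4; 12 = 3·4 + 0), and 4 | 76.
Extended Euclid: 188·(-8) + 116·(13) = 4. Scale by 19: s₀ = -152.
General solution s = s₀ + 29k; reducing mod 29 gives s = 22 (and t = -35).

22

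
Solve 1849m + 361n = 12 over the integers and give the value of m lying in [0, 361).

230

gcd(1849, 361) = 1 (Euclid: 1849 = 5·361 + 44; 361 = 8·44 + 9; 44 = 4·9 + 8; 9 = 1·8 + 1; 8 = 8·1 + 0), and 1 | 12.
Extended Euclid: 1849·(-41) + 361·(210) = 1. Scale by 12: m₀ = -492.
General solution m = m₀ + 361t; reducing mod 361 gives m = 230 (and n = -1178).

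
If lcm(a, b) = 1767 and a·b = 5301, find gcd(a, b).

From gcd × lcm = ab: gcd = 5301 / 1767 = 3.

3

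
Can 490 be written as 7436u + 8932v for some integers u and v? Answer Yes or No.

No

By Bézout, 7436u + 8932v = 490 has integer solutions iff gcd(7436, 8932) | 490.
Euclid: 8932 = 1·7436 + 1496; 7436 = 4·1496 + 1452; 1496 = 1·1452 + 44; 1452 = 33·44 + 0. gcd = 44; 490 mod 44 = 6. No.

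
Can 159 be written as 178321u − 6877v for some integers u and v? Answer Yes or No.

gcd(178321, 6877): 178321 = 25·6877 + 6396; 6877 = 1·6396 + 481; 6396 = 13·481 + 143; 481 = 3·143 + 52; 143 = 2·52 + 39; 52 = 1·39 + 13; 39 = 3·13 + 0 → 13
13 does not divide 159, so a solution does not exist.

No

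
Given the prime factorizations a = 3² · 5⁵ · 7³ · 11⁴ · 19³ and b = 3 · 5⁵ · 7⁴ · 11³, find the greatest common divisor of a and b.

4279996875

min exponent per shared prime: 3 · 5⁵ · 7³ · 11³ = 4279996875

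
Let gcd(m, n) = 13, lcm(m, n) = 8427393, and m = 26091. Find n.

4199

Using mn = gcd(m,n)·lcm(m,n) = 13·8427393 = 109556109, we get n = 109556109/26091 = 4199.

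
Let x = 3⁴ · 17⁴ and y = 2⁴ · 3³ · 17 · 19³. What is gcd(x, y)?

min exponent per shared prime: 3³ · 17 = 459

459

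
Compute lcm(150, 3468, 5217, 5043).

253446555300

150 = 2 · 3 · 5²; 3468 = 2² · 3 · 17²; 5217 = 3 · 37 · 47; 5043 = 3 · 41²
lcm takes max exponent of each prime: 2² · 3 · 5² · 17² · 37 · 41² · 47 = 253446555300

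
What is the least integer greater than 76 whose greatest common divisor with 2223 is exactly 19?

95

2223 = 19·117. Any k with gcd(k, 2223) = 19 is a multiple of 19, say 19s, with s coprime to 117.
Need s > 76/19, so s ≥ 5. First s ≥ 5 with gcd(s, 117) = 1 is s = 5. Thus k = 19·5 = 95.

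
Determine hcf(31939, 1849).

1

Euclid: 31939 = 17·1849 + 506; 1849 = 3·506 + 331; 506 = 1·331 + 175; 331 = 1·175 + 156; 175 = 1·156 + 19; 156 = 8·19 + 4; 19 = 4·4 + 3; 4 = 1·3 + 1; 3 = 3·1 + 0. Last nonzero remainder: 1.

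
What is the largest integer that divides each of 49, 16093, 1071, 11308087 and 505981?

gcd(49, 16093): 16093 = 328·49 + 21; 49 = 2·21 + 7; 21 = 3·7 + 0 → 7
gcd(7, 1071): 1071 = 153·7 + 0 → 7
gcd(7, 11308087): 11308087 = 1615441·7 + 0 → 7
gcd(7, 505981): 505981 = 72283·7 + 0 → 7

7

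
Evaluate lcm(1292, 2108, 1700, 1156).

1292 = 2² · 17 · 19; 2108 = 2² · 17 · 31; 1700 = 2² · 5² · 17; 1156 = 2² · 17²
lcm takes max exponent of each prime: 2² · 5² · 17² · 19 · 31 = 17022100

17022100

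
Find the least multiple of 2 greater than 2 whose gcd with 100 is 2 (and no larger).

Multiples of 2 above 2: 2·2, 2·3, … . Need the cofactor coprime to 100/2 = 50.
Checking s = 2, 3, … the first with gcd(s, 50) = 1 is s = 3, giving 6.

6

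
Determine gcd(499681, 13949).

499681 = 7 · 13 · 17² · 19
13949 = 13 · 29 · 37
Common: 13 = 13

13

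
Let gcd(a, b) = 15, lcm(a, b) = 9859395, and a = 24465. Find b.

Using ab = gcd(a,b)·lcm(a,b) = 15·9859395 = 147890925, we get b = 147890925/24465 = 6045.

6045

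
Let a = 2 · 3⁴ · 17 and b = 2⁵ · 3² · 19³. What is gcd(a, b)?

18

min exponent per shared prime: 2 · 3² = 18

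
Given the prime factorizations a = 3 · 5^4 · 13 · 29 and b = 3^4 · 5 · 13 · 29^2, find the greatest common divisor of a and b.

min exponent per shared prime: 3 · 5 · 13 · 29 = 5655

5655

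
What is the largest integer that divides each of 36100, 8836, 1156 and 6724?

36100 = 2² · 5² · 19²; 8836 = 2² · 47²; 1156 = 2² · 17²; 6724 = 2² · 41²
gcd takes min exponent of each prime: 2² = 4

4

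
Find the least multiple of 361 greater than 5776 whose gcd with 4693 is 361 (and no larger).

Multiples of 361 above 5776: 361·17, 361·18, … . Need the cofactor coprime to 4693/361 = 13.
Checking s = 17, 18, … the first with gcd(s, 13) = 1 is s = 17, giving 6137.

6137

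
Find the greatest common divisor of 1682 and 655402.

Euclid: 655402 = 389·1682 + 1104; 1682 = 1·1104 + 578; 1104 = 1·578 + 526; 578 = 1·526 + 52; 526 = 10·52 + 6; 52 = 8·6 + 4; 6 = 1·4 + 2; 4 = 2·2 + 0. Last nonzero remainder: 2.

2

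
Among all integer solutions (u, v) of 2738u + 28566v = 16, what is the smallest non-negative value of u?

Euclid: 28566 = 10·2738 + 1186; 2738 = 2·1186 + 366; 1186 = 3·366 + 88; 366 = 4·88 + 14; 88 = 6·14 + 4; 14 = 3·4 + 2; 4 = 2·2 + 0 → gcd = 2; 16 = 2·8.
Back-substitution yields 2738·(6166) + 28566·(-591) = 2, so one solution is u = 6166·8 = 49328, v = -591·8 = -4728.
Solutions in u differ by 28566/2 = 14283; the one in [0, 14283) is 49328 mod 14283 = 6479.

6479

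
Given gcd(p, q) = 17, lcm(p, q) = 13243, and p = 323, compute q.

697

Using pq = gcd(p,q)·lcm(p,q) = 17·13243 = 225131, we get q = 225131/323 = 697.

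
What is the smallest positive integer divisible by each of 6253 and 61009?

gcd first: 61009 = 9·6253 + 4732; 6253 = 1·4732 + 1521; 4732 = 3·1521 + 169; 1521 = 9·169 + 0 → gcd = 169
lcm = 6253·61009/gcd = 381489277/169 = 2257333

2257333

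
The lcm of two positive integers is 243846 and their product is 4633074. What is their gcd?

gcd·lcm = product, so gcd = 4633074/243846 = 19.

19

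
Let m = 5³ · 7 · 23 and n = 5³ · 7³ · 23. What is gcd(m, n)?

min exponent per shared prime: 5³ · 7 · 23 = 20125

20125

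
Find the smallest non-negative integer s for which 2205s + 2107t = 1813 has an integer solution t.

Euclid: 2205 = 1·2107 + 98; 2107 = 21·98 + 49; 98 = 2·49 + 0 → gcd = 49; 1813 = 49·37.
Back-substitution yields 2205·(-21) + 2107·(22) = 49, so one solution is s = -21·37 = -777, t = 22·37 = 814.
Solutions in s differ by 2107/49 = 43; the one in [0, 43) is -777 mod 43 = 40.

40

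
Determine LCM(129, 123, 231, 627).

lcm(129, 123) = 129·123/gcd = 15867/3 = 5289
lcm(5289, 231) = 5289·231/gcd = 1221759/3 = 407253
lcm(407253, 627) = 407253·627/gcd = 255347631/33 = 7737807

7737807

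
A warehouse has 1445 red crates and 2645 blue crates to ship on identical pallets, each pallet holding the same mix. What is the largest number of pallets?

5

Euclid: 2645 = 1·1445 + 1200; 1445 = 1·1200 + 245; 1200 = 4·245 + 220; 245 = 1·220 + 25; 220 = 8·25 + 20; 25 = 1·20 + 5; 20 = 4·5 + 0. Last nonzero remainder: 5.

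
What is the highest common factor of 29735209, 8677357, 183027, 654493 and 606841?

gcd(29735209, 8677357): 29735209 = 3·8677357 + 3703138; 8677357 = 2·3703138 + 1271081; 3703138 = 2·1271081 + 1160976; 1271081 = 1·1160976 + 110105; 1160976 = 10·110105 + 59926; 110105 = 1·59926 + 50179; 59926 = 1·50179 + 9747; 50179 = 5·9747 + 1444; 9747 = 6·1444 + 1083; 1444 = 1·1083 + 361; 1083 = 3·361 + 0 → 361
gcd(361, 183027): 183027 = 507·361 + 0 → 361
gcd(361, 654493): 654493 = 1813·361 + 0 → 361
gcd(361, 606841): 606841 = 1681·361 + 0 → 361

361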